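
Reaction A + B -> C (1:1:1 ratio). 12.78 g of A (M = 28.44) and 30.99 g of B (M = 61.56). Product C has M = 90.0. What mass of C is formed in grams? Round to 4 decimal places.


Find moles of each reactant; the smaller value is the limiting reagent in a 1:1:1 reaction, so moles_C equals moles of the limiter.
n_A = mass_A / M_A = 12.78 / 28.44 = 0.449367 mol
n_B = mass_B / M_B = 30.99 / 61.56 = 0.503411 mol
Limiting reagent: A (smaller), n_limiting = 0.449367 mol
mass_C = n_limiting * M_C = 0.449367 * 90.0
mass_C = 40.44303 g, rounded to 4 dp:

40.4430 g


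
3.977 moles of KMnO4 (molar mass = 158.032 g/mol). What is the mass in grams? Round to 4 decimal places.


mass = n * M
mass = 3.977 * 158.032
mass = 628.493264 g, rounded to 4 dp:

628.4933 g


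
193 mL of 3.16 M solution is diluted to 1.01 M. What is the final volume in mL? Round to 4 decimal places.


Dilution: M1*V1 = M2*V2, solve for V2.
V2 = M1*V1 / M2
V2 = 3.16 * 193 / 1.01
V2 = 609.88 / 1.01
V2 = 603.84158416 mL, rounded to 4 dp:

603.8416 mL


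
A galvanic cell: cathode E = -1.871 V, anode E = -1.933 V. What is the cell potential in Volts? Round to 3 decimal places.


Standard cell potential: E_cell = E_cathode - E_anode.
E_cell = -1.871 - (-1.933)
E_cell = 0.062 V, rounded to 3 dp:

0.062 V


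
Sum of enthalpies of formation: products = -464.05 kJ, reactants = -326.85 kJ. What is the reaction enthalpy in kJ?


dH_rxn = sum(dH_f products) - sum(dH_f reactants)
dH_rxn = -464.05 - (-326.85)
dH_rxn = -137.2 kJ:

-137.20 kJ


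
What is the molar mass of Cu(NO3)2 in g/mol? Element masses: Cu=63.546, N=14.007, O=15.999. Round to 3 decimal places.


M = sum(count * atomic_mass) over atoms.
M = 1*63.546 + 2*14.007 + 6*15.999
M = 63.546 + 28.014 + 95.994
M = 187.554 g/mol, rounded to 3 dp:

187.554 g/mol


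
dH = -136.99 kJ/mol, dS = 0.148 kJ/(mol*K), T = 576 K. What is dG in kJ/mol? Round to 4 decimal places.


Gibbs: dG = dH - T*dS (consistent units, dS already in kJ/(mol*K)).
T*dS = 576 * 0.148 = 85.248
dG = -136.99 - (85.248)
dG = -222.238 kJ/mol, rounded to 4 dp:

-222.2380 kJ/mol


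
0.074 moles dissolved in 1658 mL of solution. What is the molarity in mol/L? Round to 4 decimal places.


Convert volume to liters: V_L = V_mL / 1000.
V_L = 1658 / 1000 = 1.658 L
M = n / V_L = 0.074 / 1.658
M = 0.04463209 mol/L, rounded to 4 dp:

0.0446 mol/L


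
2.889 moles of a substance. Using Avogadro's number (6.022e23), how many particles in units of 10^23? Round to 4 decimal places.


N = n * NA, then divide by 1e23 for the requested units.
N / 1e23 = n * 6.022
N / 1e23 = 2.889 * 6.022
N / 1e23 = 17.397558, rounded to 4 dp:

17.3976


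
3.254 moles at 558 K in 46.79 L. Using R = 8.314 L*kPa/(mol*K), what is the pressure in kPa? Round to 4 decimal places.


PV = nRT, solve for P = nRT / V.
nRT = 3.254 * 8.314 * 558 = 15095.9958
P = 15095.9958 / 46.79
P = 322.63295149 kPa, rounded to 4 dp:

322.6330 kPa


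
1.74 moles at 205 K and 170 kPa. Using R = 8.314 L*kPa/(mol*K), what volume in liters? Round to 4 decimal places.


PV = nRT, solve for V = nRT / P.
nRT = 1.74 * 8.314 * 205 = 2965.6038
V = 2965.6038 / 170
V = 17.44472824 L, rounded to 4 dp:

17.4447 L


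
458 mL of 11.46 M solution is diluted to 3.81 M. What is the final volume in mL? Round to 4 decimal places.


Dilution: M1*V1 = M2*V2, solve for V2.
V2 = M1*V1 / M2
V2 = 11.46 * 458 / 3.81
V2 = 5248.68 / 3.81
V2 = 1377.60629921 mL, rounded to 4 dp:

1377.6063 mL


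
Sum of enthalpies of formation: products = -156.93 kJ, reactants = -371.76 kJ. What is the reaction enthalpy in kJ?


dH_rxn = sum(dH_f products) - sum(dH_f reactants)
dH_rxn = -156.93 - (-371.76)
dH_rxn = 214.83 kJ:

214.83 kJ


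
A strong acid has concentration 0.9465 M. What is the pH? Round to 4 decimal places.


A strong acid dissociates completely, so [H+] equals the given concentration.
pH = -log10([H+]) = -log10(0.9465)
pH = 0.02387938, rounded to 4 dp:

0.0239


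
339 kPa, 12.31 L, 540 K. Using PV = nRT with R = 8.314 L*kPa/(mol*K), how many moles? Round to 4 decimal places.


PV = nRT, solve for n = PV / (RT).
PV = 339 * 12.31 = 4173.09
RT = 8.314 * 540 = 4489.56
n = 4173.09 / 4489.56
n = 0.9295098 mol, rounded to 4 dp:

0.9295 mol


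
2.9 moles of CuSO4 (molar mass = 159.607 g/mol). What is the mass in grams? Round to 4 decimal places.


mass = n * M
mass = 2.9 * 159.607
mass = 462.8603 g, rounded to 4 dp:

462.8603 g


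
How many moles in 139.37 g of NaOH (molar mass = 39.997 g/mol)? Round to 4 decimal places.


n = mass / M
n = 139.37 / 39.997
n = 3.48451134 mol, rounded to 4 dp:

3.4845 mol


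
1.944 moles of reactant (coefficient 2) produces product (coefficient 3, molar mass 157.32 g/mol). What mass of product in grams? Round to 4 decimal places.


Use the coefficient ratio to convert reactant moles to product moles, then multiply by the product's molar mass.
moles_P = moles_R * (coeff_P / coeff_R) = 1.944 * (3/2) = 2.916
mass_P = moles_P * M_P = 2.916 * 157.32
mass_P = 458.74512 g, rounded to 4 dp:

458.7451 g


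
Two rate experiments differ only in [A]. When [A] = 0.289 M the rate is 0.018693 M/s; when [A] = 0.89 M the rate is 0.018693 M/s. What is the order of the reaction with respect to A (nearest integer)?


Rate is proportional to [A]^n, so rate2/rate1 = ([A]2/[A]1)^n. Take logs to solve for n.
rate2/rate1 = 0.018693 / 0.018693 = 1.0
[A]2/[A]1 = 0.89 / 0.289 = 3.0796
n = ln(1.0) / ln(3.0796) = 0.0
Nearest integer order:

0


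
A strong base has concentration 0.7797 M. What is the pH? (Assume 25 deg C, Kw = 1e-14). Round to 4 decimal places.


A strong base dissociates completely, so [OH-] equals the given concentration.
pOH = -log10([OH-]) = -log10(0.7797) = 0.108072
pH = 14 - pOH = 14 - 0.108072
pH = 13.891928, rounded to 4 dp:

13.8919


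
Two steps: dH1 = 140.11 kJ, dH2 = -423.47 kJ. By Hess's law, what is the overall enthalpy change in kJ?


Hess's law: enthalpy is a state function, so add the step enthalpies.
dH_total = dH1 + dH2 = 140.11 + (-423.47)
dH_total = -283.36 kJ:

-283.36 kJ


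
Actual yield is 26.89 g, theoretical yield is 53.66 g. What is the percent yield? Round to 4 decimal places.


% yield = 100 * actual / theoretical
% yield = 100 * 26.89 / 53.66
% yield = 50.11181513 %, rounded to 4 dp:

50.1118 %


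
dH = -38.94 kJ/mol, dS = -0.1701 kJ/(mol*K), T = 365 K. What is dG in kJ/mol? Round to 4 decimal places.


Gibbs: dG = dH - T*dS (consistent units, dS already in kJ/(mol*K)).
T*dS = 365 * -0.1701 = -62.0865
dG = -38.94 - (-62.0865)
dG = 23.1465 kJ/mol, rounded to 4 dp:

23.1465 kJ/mol


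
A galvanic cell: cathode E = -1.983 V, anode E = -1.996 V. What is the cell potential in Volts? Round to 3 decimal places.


Standard cell potential: E_cell = E_cathode - E_anode.
E_cell = -1.983 - (-1.996)
E_cell = 0.013 V, rounded to 3 dp:

0.013 V


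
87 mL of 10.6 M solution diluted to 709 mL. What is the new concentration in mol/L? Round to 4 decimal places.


Dilution: M1*V1 = M2*V2, solve for M2.
M2 = M1*V1 / V2
M2 = 10.6 * 87 / 709
M2 = 922.2 / 709
M2 = 1.30070522 mol/L, rounded to 4 dp:

1.3007 mol/L


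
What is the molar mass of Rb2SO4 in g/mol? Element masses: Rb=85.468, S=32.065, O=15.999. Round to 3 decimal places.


M = sum(count * atomic_mass) over atoms.
M = 2*85.468 + 1*32.065 + 4*15.999
M = 170.936 + 32.065 + 63.996
M = 266.997 g/mol, rounded to 3 dp:

266.997 g/mol


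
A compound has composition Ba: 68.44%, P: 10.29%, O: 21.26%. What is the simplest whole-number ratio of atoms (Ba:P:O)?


Assume 100 g of compound, divide each mass% by atomic mass to get moles, then normalize by the smallest to get a raw atom ratio.
Moles per 100 g: Ba: 68.44/137.327 = 0.4984, P: 10.29/30.974 = 0.3322, O: 21.26/15.999 = 1.3288
Raw ratio (divide by min = 0.3322): Ba: 1.5, P: 1.0, O: 4.0
Multiply by 2 to clear fractions: Ba: 3.0 ~= 3, P: 2.0 ~= 2, O: 8.0 ~= 8
Reduce by GCD to get the simplest whole-number ratio:

3:2:8


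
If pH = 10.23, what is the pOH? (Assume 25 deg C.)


At 25 deg C, pH + pOH = 14.
pOH = 14 - pH = 14 - 10.23
pOH = 3.77:

3.77


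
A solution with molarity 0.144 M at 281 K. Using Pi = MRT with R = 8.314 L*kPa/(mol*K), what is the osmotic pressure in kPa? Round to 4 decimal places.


Osmotic pressure (van't Hoff): Pi = M*R*T.
RT = 8.314 * 281 = 2336.234
Pi = 0.144 * 2336.234
Pi = 336.417696 kPa, rounded to 4 dp:

336.4177 kPa


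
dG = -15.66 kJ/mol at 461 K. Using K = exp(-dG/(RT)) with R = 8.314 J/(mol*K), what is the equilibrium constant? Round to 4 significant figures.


dG is in kJ/mol; multiply by 1000 to match R in J/(mol*K).
RT = 8.314 * 461 = 3832.754 J/mol
exponent = -dG*1000 / (RT) = -(-15.66*1000) / 3832.754 = 4.08583489
K = exp(4.08583489)
K = 59.491586, rounded to 4 significant figures:

59.49


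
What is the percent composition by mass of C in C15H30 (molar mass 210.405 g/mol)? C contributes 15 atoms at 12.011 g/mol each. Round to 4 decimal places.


pct = 100 * (n_elem * M_elem) / M_total
mass_contribution = 15 * 12.011 = 180.165 g/mol
pct = 100 * 180.165 / 210.405
pct = 85.62771797 %, rounded to 4 dp:

85.6277 %


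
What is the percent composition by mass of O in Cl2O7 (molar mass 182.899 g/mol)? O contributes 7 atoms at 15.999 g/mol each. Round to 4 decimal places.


pct = 100 * (n_elem * M_elem) / M_total
mass_contribution = 7 * 15.999 = 111.993 g/mol
pct = 100 * 111.993 / 182.899
pct = 61.23215545 %, rounded to 4 dp:

61.2322 %


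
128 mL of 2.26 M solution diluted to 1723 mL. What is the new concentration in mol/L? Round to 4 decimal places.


Dilution: M1*V1 = M2*V2, solve for M2.
M2 = M1*V1 / V2
M2 = 2.26 * 128 / 1723
M2 = 289.28 / 1723
M2 = 0.16789321 mol/L, rounded to 4 dp:

0.1679 mol/L


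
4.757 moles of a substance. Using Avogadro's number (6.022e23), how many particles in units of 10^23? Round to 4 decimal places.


N = n * NA, then divide by 1e23 for the requested units.
N / 1e23 = n * 6.022
N / 1e23 = 4.757 * 6.022
N / 1e23 = 28.646654, rounded to 4 dp:

28.6467


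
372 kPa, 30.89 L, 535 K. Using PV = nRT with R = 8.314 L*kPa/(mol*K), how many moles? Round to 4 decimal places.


PV = nRT, solve for n = PV / (RT).
PV = 372 * 30.89 = 11491.08
RT = 8.314 * 535 = 4447.99
n = 11491.08 / 4447.99
n = 2.58343207 mol, rounded to 4 dp:

2.5834 mol


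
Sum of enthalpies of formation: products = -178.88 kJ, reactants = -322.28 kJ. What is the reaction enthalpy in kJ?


dH_rxn = sum(dH_f products) - sum(dH_f reactants)
dH_rxn = -178.88 - (-322.28)
dH_rxn = 143.4 kJ:

143.40 kJ


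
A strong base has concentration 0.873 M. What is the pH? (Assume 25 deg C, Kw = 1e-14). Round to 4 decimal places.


A strong base dissociates completely, so [OH-] equals the given concentration.
pOH = -log10([OH-]) = -log10(0.873) = 0.058986
pH = 14 - pOH = 14 - 0.058986
pH = 13.941014, rounded to 4 dp:

13.9410


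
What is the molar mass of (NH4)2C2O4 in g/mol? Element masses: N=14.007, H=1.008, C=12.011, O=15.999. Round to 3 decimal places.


M = sum(count * atomic_mass) over atoms.
M = 2*14.007 + 8*1.008 + 2*12.011 + 4*15.999
M = 28.014 + 8.064 + 24.022 + 63.996
M = 124.096 g/mol, rounded to 3 dp:

124.096 g/mol


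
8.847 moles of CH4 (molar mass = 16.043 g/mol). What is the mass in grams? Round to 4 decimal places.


mass = n * M
mass = 8.847 * 16.043
mass = 141.932421 g, rounded to 4 dp:

141.9324 g


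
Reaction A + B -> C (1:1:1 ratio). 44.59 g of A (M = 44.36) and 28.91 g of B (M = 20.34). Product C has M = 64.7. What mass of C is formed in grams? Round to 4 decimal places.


Find moles of each reactant; the smaller value is the limiting reagent in a 1:1:1 reaction, so moles_C equals moles of the limiter.
n_A = mass_A / M_A = 44.59 / 44.36 = 1.005185 mol
n_B = mass_B / M_B = 28.91 / 20.34 = 1.421337 mol
Limiting reagent: A (smaller), n_limiting = 1.005185 mol
mass_C = n_limiting * M_C = 1.005185 * 64.7
mass_C = 65.0354695 g, rounded to 4 dp:

65.0355 g


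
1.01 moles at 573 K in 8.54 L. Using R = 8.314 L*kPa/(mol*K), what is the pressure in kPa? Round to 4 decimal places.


PV = nRT, solve for P = nRT / V.
nRT = 1.01 * 8.314 * 573 = 4811.5612
P = 4811.5612 / 8.54
P = 563.41466042 kPa, rounded to 4 dp:

563.4147 kPa


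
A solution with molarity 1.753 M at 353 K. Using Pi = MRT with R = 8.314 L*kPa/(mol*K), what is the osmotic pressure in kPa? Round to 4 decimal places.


Osmotic pressure (van't Hoff): Pi = M*R*T.
RT = 8.314 * 353 = 2934.842
Pi = 1.753 * 2934.842
Pi = 5144.778026 kPa, rounded to 4 dp:

5144.7780 kPa


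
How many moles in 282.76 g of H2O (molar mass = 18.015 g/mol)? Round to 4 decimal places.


n = mass / M
n = 282.76 / 18.015
n = 15.69580905 mol, rounded to 4 dp:

15.6958 mol


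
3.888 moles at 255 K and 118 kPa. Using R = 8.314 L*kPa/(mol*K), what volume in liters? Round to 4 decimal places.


PV = nRT, solve for V = nRT / P.
nRT = 3.888 * 8.314 * 255 = 8242.8322
V = 8242.8322 / 118
V = 69.85451017 L, rounded to 4 dp:

69.8545 L


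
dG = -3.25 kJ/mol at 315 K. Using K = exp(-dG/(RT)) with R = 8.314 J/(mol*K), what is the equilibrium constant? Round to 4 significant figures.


dG is in kJ/mol; multiply by 1000 to match R in J/(mol*K).
RT = 8.314 * 315 = 2618.91 J/mol
exponent = -dG*1000 / (RT) = -(-3.25*1000) / 2618.91 = 1.2409743
K = exp(1.2409743)
K = 3.4589819, rounded to 4 significant figures:

3.459


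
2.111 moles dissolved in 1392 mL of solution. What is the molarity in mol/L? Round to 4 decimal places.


Convert volume to liters: V_L = V_mL / 1000.
V_L = 1392 / 1000 = 1.392 L
M = n / V_L = 2.111 / 1.392
M = 1.51652299 mol/L, rounded to 4 dp:

1.5165 mol/L


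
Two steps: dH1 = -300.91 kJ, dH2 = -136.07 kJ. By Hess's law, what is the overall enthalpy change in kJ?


Hess's law: enthalpy is a state function, so add the step enthalpies.
dH_total = dH1 + dH2 = -300.91 + (-136.07)
dH_total = -436.98 kJ:

-436.98 kJ


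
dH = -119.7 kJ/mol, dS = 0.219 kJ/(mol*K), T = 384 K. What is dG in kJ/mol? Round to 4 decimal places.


Gibbs: dG = dH - T*dS (consistent units, dS already in kJ/(mol*K)).
T*dS = 384 * 0.219 = 84.096
dG = -119.7 - (84.096)
dG = -203.796 kJ/mol, rounded to 4 dp:

-203.7960 kJ/mol


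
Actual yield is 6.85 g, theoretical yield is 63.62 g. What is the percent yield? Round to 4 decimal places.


% yield = 100 * actual / theoretical
% yield = 100 * 6.85 / 63.62
% yield = 10.76705439 %, rounded to 4 dp:

10.7671 %


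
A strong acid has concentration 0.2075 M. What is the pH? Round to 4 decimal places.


A strong acid dissociates completely, so [H+] equals the given concentration.
pH = -log10([H+]) = -log10(0.2075)
pH = 0.6829819, rounded to 4 dp:

0.6830


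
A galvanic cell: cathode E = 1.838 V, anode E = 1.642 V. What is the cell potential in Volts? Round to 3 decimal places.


Standard cell potential: E_cell = E_cathode - E_anode.
E_cell = 1.838 - (1.642)
E_cell = 0.196 V, rounded to 3 dp:

0.196 V


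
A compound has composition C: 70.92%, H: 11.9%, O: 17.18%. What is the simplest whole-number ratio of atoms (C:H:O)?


Assume 100 g of compound, divide each mass% by atomic mass to get moles, then normalize by the smallest to get a raw atom ratio.
Moles per 100 g: C: 70.92/12.011 = 5.9046, H: 11.9/1.008 = 11.8056, O: 17.18/15.999 = 1.0738
Raw ratio (divide by min = 1.0738): C: 5.499, H: 10.994, O: 1.0
Multiply by 2 to clear fractions: C: 10.997 ~= 11, H: 21.988 ~= 22, O: 2.0 ~= 2
Reduce by GCD to get the simplest whole-number ratio:

11:22:2


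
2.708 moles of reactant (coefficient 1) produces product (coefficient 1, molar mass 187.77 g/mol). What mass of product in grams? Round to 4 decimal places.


Use the coefficient ratio to convert reactant moles to product moles, then multiply by the product's molar mass.
moles_P = moles_R * (coeff_P / coeff_R) = 2.708 * (1/1) = 2.708
mass_P = moles_P * M_P = 2.708 * 187.77
mass_P = 508.48116 g, rounded to 4 dp:

508.4812 g


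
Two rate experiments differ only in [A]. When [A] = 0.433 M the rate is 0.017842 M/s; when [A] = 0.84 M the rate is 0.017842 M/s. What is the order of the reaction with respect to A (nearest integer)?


Rate is proportional to [A]^n, so rate2/rate1 = ([A]2/[A]1)^n. Take logs to solve for n.
rate2/rate1 = 0.017842 / 0.017842 = 1.0
[A]2/[A]1 = 0.84 / 0.433 = 1.94
n = ln(1.0) / ln(1.94) = 0.0
Nearest integer order:

0


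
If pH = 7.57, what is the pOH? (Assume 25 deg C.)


At 25 deg C, pH + pOH = 14.
pOH = 14 - pH = 14 - 7.57
pOH = 6.43:

6.43


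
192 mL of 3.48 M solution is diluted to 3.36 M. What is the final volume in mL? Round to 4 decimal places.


Dilution: M1*V1 = M2*V2, solve for V2.
V2 = M1*V1 / M2
V2 = 3.48 * 192 / 3.36
V2 = 668.16 / 3.36
V2 = 198.85714286 mL, rounded to 4 dp:

198.8571 mL


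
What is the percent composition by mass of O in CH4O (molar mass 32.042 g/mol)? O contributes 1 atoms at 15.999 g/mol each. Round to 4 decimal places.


pct = 100 * (n_elem * M_elem) / M_total
mass_contribution = 1 * 15.999 = 15.999 g/mol
pct = 100 * 15.999 / 32.042
pct = 49.93134012 %, rounded to 4 dp:

49.9313 %


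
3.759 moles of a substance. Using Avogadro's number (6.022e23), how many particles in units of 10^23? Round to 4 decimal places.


N = n * NA, then divide by 1e23 for the requested units.
N / 1e23 = n * 6.022
N / 1e23 = 3.759 * 6.022
N / 1e23 = 22.636698, rounded to 4 dp:

22.6367


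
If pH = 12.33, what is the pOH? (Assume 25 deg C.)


At 25 deg C, pH + pOH = 14.
pOH = 14 - pH = 14 - 12.33
pOH = 1.67:

1.67


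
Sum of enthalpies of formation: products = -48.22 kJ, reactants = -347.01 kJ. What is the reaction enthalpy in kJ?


dH_rxn = sum(dH_f products) - sum(dH_f reactants)
dH_rxn = -48.22 - (-347.01)
dH_rxn = 298.79 kJ:

298.79 kJ


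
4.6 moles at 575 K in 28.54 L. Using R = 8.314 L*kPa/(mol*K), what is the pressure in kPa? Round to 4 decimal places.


PV = nRT, solve for P = nRT / V.
nRT = 4.6 * 8.314 * 575 = 21990.53
P = 21990.53 / 28.54
P = 770.51611773 kPa, rounded to 4 dp:

770.5161 kPa


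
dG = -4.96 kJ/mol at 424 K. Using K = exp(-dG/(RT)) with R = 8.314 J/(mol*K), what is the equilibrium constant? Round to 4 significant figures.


dG is in kJ/mol; multiply by 1000 to match R in J/(mol*K).
RT = 8.314 * 424 = 3525.136 J/mol
exponent = -dG*1000 / (RT) = -(-4.96*1000) / 3525.136 = 1.40703791
K = exp(1.40703791)
K = 4.0838408, rounded to 4 significant figures:

4.084


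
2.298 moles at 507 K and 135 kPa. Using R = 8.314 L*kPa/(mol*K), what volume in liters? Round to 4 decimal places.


PV = nRT, solve for V = nRT / P.
nRT = 2.298 * 8.314 * 507 = 9686.525
V = 9686.525 / 135
V = 71.75203704 L, rounded to 4 dp:

71.7520 L


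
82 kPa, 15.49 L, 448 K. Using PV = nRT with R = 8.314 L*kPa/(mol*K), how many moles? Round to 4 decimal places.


PV = nRT, solve for n = PV / (RT).
PV = 82 * 15.49 = 1270.18
RT = 8.314 * 448 = 3724.672
n = 1270.18 / 3724.672
n = 0.34101795 mol, rounded to 4 dp:

0.3410 mol


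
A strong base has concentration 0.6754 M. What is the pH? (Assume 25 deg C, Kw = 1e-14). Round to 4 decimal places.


A strong base dissociates completely, so [OH-] equals the given concentration.
pOH = -log10([OH-]) = -log10(0.6754) = 0.170439
pH = 14 - pOH = 14 - 0.170439
pH = 13.829561, rounded to 4 dp:

13.8296


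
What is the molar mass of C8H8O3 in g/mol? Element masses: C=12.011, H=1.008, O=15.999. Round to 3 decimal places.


M = sum(count * atomic_mass) over atoms.
M = 8*12.011 + 8*1.008 + 3*15.999
M = 96.088 + 8.064 + 47.997
M = 152.149 g/mol, rounded to 3 dp:

152.149 g/mol


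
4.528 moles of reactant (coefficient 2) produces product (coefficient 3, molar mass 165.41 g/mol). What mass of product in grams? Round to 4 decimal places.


Use the coefficient ratio to convert reactant moles to product moles, then multiply by the product's molar mass.
moles_P = moles_R * (coeff_P / coeff_R) = 4.528 * (3/2) = 6.792
mass_P = moles_P * M_P = 6.792 * 165.41
mass_P = 1123.46472 g, rounded to 4 dp:

1123.4647 g


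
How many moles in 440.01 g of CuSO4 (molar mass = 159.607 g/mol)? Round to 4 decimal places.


n = mass / M
n = 440.01 / 159.607
n = 2.75683397 mol, rounded to 4 dp:

2.7568 mol


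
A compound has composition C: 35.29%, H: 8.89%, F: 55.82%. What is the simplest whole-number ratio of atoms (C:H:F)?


Assume 100 g of compound, divide each mass% by atomic mass to get moles, then normalize by the smallest to get a raw atom ratio.
Moles per 100 g: C: 35.29/12.011 = 2.9381, H: 8.89/1.008 = 8.8194, F: 55.82/18.998 = 2.9382
Raw ratio (divide by min = 2.9381): C: 1.0, H: 3.002, F: 1.0
Multiply by 1 to clear fractions: C: 1.0 ~= 1, H: 3.002 ~= 3, F: 1.0 ~= 1
Reduce by GCD to get the simplest whole-number ratio:

1:3:1


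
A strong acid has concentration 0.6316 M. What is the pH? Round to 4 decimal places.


A strong acid dissociates completely, so [H+] equals the given concentration.
pH = -log10([H+]) = -log10(0.6316)
pH = 0.19955788, rounded to 4 dp:

0.1996


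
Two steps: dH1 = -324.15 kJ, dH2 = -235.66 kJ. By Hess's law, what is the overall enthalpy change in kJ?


Hess's law: enthalpy is a state function, so add the step enthalpies.
dH_total = dH1 + dH2 = -324.15 + (-235.66)
dH_total = -559.81 kJ:

-559.81 kJ


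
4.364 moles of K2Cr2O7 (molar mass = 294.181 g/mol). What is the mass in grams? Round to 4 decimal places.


mass = n * M
mass = 4.364 * 294.181
mass = 1283.805884 g, rounded to 4 dp:

1283.8059 g


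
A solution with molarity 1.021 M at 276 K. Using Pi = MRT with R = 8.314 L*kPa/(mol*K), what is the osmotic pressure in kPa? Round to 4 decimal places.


Osmotic pressure (van't Hoff): Pi = M*R*T.
RT = 8.314 * 276 = 2294.664
Pi = 1.021 * 2294.664
Pi = 2342.851944 kPa, rounded to 4 dp:

2342.8519 kPa


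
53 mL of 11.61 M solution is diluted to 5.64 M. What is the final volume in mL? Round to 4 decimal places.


Dilution: M1*V1 = M2*V2, solve for V2.
V2 = M1*V1 / M2
V2 = 11.61 * 53 / 5.64
V2 = 615.33 / 5.64
V2 = 109.10106383 mL, rounded to 4 dp:

109.1011 mL


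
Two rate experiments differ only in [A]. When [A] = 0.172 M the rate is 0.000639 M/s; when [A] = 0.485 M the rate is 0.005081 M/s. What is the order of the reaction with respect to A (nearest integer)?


Rate is proportional to [A]^n, so rate2/rate1 = ([A]2/[A]1)^n. Take logs to solve for n.
rate2/rate1 = 0.005081 / 0.000639 = 7.9515
[A]2/[A]1 = 0.485 / 0.172 = 2.8198
n = ln(7.9515) / ln(2.8198) = 2.0
Nearest integer order:

2


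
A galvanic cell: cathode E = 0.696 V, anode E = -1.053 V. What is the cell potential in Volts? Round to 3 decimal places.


Standard cell potential: E_cell = E_cathode - E_anode.
E_cell = 0.696 - (-1.053)
E_cell = 1.749 V, rounded to 3 dp:

1.749 V


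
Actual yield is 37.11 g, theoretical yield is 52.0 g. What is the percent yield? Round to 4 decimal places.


% yield = 100 * actual / theoretical
% yield = 100 * 37.11 / 52.0
% yield = 71.36538462 %, rounded to 4 dp:

71.3654 %


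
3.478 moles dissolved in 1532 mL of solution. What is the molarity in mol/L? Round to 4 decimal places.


Convert volume to liters: V_L = V_mL / 1000.
V_L = 1532 / 1000 = 1.532 L
M = n / V_L = 3.478 / 1.532
M = 2.27023499 mol/L, rounded to 4 dp:

2.2702 mol/L


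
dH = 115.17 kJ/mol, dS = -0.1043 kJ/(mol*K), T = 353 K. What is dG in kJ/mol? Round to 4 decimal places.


Gibbs: dG = dH - T*dS (consistent units, dS already in kJ/(mol*K)).
T*dS = 353 * -0.1043 = -36.8179
dG = 115.17 - (-36.8179)
dG = 151.9879 kJ/mol, rounded to 4 dp:

151.9879 kJ/mol


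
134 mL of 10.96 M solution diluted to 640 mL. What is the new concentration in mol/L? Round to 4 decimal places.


Dilution: M1*V1 = M2*V2, solve for M2.
M2 = M1*V1 / V2
M2 = 10.96 * 134 / 640
M2 = 1468.64 / 640
M2 = 2.29475 mol/L, rounded to 4 dp:

2.2948 mol/L


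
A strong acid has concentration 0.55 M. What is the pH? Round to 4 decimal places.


A strong acid dissociates completely, so [H+] equals the given concentration.
pH = -log10([H+]) = -log10(0.55)
pH = 0.25963731, rounded to 4 dp:

0.2596


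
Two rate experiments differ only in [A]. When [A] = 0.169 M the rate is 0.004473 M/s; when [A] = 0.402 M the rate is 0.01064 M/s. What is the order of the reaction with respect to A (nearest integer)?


Rate is proportional to [A]^n, so rate2/rate1 = ([A]2/[A]1)^n. Take logs to solve for n.
rate2/rate1 = 0.01064 / 0.004473 = 2.3787
[A]2/[A]1 = 0.402 / 0.169 = 2.3787
n = ln(2.3787) / ln(2.3787) = 1.0
Nearest integer order:

1


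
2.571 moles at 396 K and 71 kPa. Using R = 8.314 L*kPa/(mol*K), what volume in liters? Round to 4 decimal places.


PV = nRT, solve for V = nRT / P.
nRT = 2.571 * 8.314 * 396 = 8464.6164
V = 8464.6164 / 71
V = 119.2199493 L, rounded to 4 dp:

119.2199 L


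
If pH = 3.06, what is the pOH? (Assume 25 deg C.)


At 25 deg C, pH + pOH = 14.
pOH = 14 - pH = 14 - 3.06
pOH = 10.94:

10.94


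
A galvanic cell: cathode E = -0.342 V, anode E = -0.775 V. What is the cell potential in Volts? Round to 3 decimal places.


Standard cell potential: E_cell = E_cathode - E_anode.
E_cell = -0.342 - (-0.775)
E_cell = 0.433 V, rounded to 3 dp:

0.433 V


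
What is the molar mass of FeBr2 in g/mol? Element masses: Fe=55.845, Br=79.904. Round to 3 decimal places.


M = sum(count * atomic_mass) over atoms.
M = 1*55.845 + 2*79.904
M = 55.845 + 159.808
M = 215.653 g/mol, rounded to 3 dp:

215.653 g/mol


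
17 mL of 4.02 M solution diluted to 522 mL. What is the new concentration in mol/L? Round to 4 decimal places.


Dilution: M1*V1 = M2*V2, solve for M2.
M2 = M1*V1 / V2
M2 = 4.02 * 17 / 522
M2 = 68.34 / 522
M2 = 0.13091954 mol/L, rounded to 4 dp:

0.1309 mol/L


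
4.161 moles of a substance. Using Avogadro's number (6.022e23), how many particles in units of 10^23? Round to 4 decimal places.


N = n * NA, then divide by 1e23 for the requested units.
N / 1e23 = n * 6.022
N / 1e23 = 4.161 * 6.022
N / 1e23 = 25.057542, rounded to 4 dp:

25.0575


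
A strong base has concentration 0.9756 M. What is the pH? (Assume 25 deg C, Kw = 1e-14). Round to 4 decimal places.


A strong base dissociates completely, so [OH-] equals the given concentration.
pOH = -log10([OH-]) = -log10(0.9756) = 0.010728
pH = 14 - pOH = 14 - 0.010728
pH = 13.989272, rounded to 4 dp:

13.9893


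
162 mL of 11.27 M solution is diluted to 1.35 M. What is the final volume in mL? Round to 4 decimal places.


Dilution: M1*V1 = M2*V2, solve for V2.
V2 = M1*V1 / M2
V2 = 11.27 * 162 / 1.35
V2 = 1825.74 / 1.35
V2 = 1352.4 mL, rounded to 4 dp:

1352.4000 mL


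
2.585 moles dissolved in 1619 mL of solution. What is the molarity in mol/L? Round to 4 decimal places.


Convert volume to liters: V_L = V_mL / 1000.
V_L = 1619 / 1000 = 1.619 L
M = n / V_L = 2.585 / 1.619
M = 1.59666461 mol/L, rounded to 4 dp:

1.5967 mol/L


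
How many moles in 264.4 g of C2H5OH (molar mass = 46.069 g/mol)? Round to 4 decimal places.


n = mass / M
n = 264.4 / 46.069
n = 5.73921726 mol, rounded to 4 dp:

5.7392 mol


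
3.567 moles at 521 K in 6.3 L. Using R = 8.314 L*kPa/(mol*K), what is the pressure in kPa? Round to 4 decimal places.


PV = nRT, solve for P = nRT / V.
nRT = 3.567 * 8.314 * 521 = 15450.7958
P = 15450.7958 / 6.3
P = 2452.50726984 kPa, rounded to 4 dp:

2452.5073 kPa


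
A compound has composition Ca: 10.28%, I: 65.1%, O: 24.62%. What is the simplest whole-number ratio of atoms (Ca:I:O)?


Assume 100 g of compound, divide each mass% by atomic mass to get moles, then normalize by the smallest to get a raw atom ratio.
Moles per 100 g: Ca: 10.28/40.078 = 0.2565, I: 65.1/126.904 = 0.513, O: 24.62/15.999 = 1.5388
Raw ratio (divide by min = 0.2565): Ca: 1.0, I: 2.0, O: 5.999
Multiply by 1 to clear fractions: Ca: 1.0 ~= 1, I: 2.0 ~= 2, O: 5.999 ~= 6
Reduce by GCD to get the simplest whole-number ratio:

1:2:6


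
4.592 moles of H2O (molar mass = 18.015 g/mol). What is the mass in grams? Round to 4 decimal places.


mass = n * M
mass = 4.592 * 18.015
mass = 82.72488 g, rounded to 4 dp:

82.7249 g


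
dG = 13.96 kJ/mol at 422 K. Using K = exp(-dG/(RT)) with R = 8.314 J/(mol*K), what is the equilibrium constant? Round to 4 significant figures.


dG is in kJ/mol; multiply by 1000 to match R in J/(mol*K).
RT = 8.314 * 422 = 3508.508 J/mol
exponent = -dG*1000 / (RT) = -(13.96*1000) / 3508.508 = -3.97889929
K = exp(-3.97889929)
K = 0.018706218, rounded to 4 significant figures:

0.01871


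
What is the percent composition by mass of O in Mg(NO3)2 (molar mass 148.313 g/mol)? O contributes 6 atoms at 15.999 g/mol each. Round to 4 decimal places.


pct = 100 * (n_elem * M_elem) / M_total
mass_contribution = 6 * 15.999 = 95.994 g/mol
pct = 100 * 95.994 / 148.313
pct = 64.72392845 %, rounded to 4 dp:

64.7239 %


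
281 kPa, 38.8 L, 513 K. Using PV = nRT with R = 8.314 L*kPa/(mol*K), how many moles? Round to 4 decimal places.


PV = nRT, solve for n = PV / (RT).
PV = 281 * 38.8 = 10902.8
RT = 8.314 * 513 = 4265.082
n = 10902.8 / 4265.082
n = 2.55629317 mol, rounded to 4 dp:

2.5563 mol


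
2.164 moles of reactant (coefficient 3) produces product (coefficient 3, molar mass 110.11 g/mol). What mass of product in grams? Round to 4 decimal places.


Use the coefficient ratio to convert reactant moles to product moles, then multiply by the product's molar mass.
moles_P = moles_R * (coeff_P / coeff_R) = 2.164 * (3/3) = 2.164
mass_P = moles_P * M_P = 2.164 * 110.11
mass_P = 238.27804 g, rounded to 4 dp:

238.2780 g


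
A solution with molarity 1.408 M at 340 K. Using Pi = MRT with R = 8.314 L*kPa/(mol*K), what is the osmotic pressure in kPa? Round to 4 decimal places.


Osmotic pressure (van't Hoff): Pi = M*R*T.
RT = 8.314 * 340 = 2826.76
Pi = 1.408 * 2826.76
Pi = 3980.07808 kPa, rounded to 4 dp:

3980.0781 kPa


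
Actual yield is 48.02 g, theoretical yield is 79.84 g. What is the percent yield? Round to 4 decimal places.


% yield = 100 * actual / theoretical
% yield = 100 * 48.02 / 79.84
% yield = 60.14529058 %, rounded to 4 dp:

60.1453 %


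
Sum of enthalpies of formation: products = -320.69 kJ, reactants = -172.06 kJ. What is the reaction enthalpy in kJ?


dH_rxn = sum(dH_f products) - sum(dH_f reactants)
dH_rxn = -320.69 - (-172.06)
dH_rxn = -148.63 kJ:

-148.63 kJ


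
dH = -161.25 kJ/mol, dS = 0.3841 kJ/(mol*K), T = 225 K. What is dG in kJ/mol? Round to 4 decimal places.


Gibbs: dG = dH - T*dS (consistent units, dS already in kJ/(mol*K)).
T*dS = 225 * 0.3841 = 86.4225
dG = -161.25 - (86.4225)
dG = -247.6725 kJ/mol, rounded to 4 dp:

-247.6725 kJ/mol


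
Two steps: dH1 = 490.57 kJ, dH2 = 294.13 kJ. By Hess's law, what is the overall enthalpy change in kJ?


Hess's law: enthalpy is a state function, so add the step enthalpies.
dH_total = dH1 + dH2 = 490.57 + (294.13)
dH_total = 784.7 kJ:

784.70 kJ


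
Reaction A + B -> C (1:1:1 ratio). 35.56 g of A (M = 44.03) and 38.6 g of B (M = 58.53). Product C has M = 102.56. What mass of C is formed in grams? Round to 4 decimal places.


Find moles of each reactant; the smaller value is the limiting reagent in a 1:1:1 reaction, so moles_C equals moles of the limiter.
n_A = mass_A / M_A = 35.56 / 44.03 = 0.807631 mol
n_B = mass_B / M_B = 38.6 / 58.53 = 0.659491 mol
Limiting reagent: B (smaller), n_limiting = 0.659491 mol
mass_C = n_limiting * M_C = 0.659491 * 102.56
mass_C = 67.63739696 g, rounded to 4 dp:

67.6374 g


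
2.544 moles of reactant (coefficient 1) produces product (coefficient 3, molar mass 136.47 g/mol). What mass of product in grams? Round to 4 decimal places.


Use the coefficient ratio to convert reactant moles to product moles, then multiply by the product's molar mass.
moles_P = moles_R * (coeff_P / coeff_R) = 2.544 * (3/1) = 7.632
mass_P = moles_P * M_P = 7.632 * 136.47
mass_P = 1041.53904 g, rounded to 4 dp:

1041.5390 g


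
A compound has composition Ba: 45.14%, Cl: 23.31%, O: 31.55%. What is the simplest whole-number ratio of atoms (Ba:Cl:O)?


Assume 100 g of compound, divide each mass% by atomic mass to get moles, then normalize by the smallest to get a raw atom ratio.
Moles per 100 g: Ba: 45.14/137.327 = 0.3287, Cl: 23.31/35.453 = 0.6575, O: 31.55/15.999 = 1.972
Raw ratio (divide by min = 0.3287): Ba: 1.0, Cl: 2.0, O: 5.999
Multiply by 1 to clear fractions: Ba: 1.0 ~= 1, Cl: 2.0 ~= 2, O: 5.999 ~= 6
Reduce by GCD to get the simplest whole-number ratio:

1:2:6


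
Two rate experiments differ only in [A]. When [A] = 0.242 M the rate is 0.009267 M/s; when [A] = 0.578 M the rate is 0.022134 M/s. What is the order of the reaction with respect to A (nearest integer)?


Rate is proportional to [A]^n, so rate2/rate1 = ([A]2/[A]1)^n. Take logs to solve for n.
rate2/rate1 = 0.022134 / 0.009267 = 2.3885
[A]2/[A]1 = 0.578 / 0.242 = 2.3884
n = ln(2.3885) / ln(2.3884) = 1.0
Nearest integer order:

1


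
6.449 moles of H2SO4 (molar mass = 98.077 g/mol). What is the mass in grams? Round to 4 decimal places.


mass = n * M
mass = 6.449 * 98.077
mass = 632.498573 g, rounded to 4 dp:

632.4986 g


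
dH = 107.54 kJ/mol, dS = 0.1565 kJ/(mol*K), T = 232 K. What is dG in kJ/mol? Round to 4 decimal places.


Gibbs: dG = dH - T*dS (consistent units, dS already in kJ/(mol*K)).
T*dS = 232 * 0.1565 = 36.308
dG = 107.54 - (36.308)
dG = 71.232 kJ/mol, rounded to 4 dp:

71.2320 kJ/mol


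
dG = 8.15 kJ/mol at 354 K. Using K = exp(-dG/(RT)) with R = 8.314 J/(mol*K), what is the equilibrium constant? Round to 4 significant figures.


dG is in kJ/mol; multiply by 1000 to match R in J/(mol*K).
RT = 8.314 * 354 = 2943.156 J/mol
exponent = -dG*1000 / (RT) = -(8.15*1000) / 2943.156 = -2.76913626
K = exp(-2.76913626)
K = 0.062716152, rounded to 4 significant figures:

0.06272


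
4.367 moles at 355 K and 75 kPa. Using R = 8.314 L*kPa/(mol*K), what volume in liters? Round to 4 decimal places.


PV = nRT, solve for V = nRT / P.
nRT = 4.367 * 8.314 * 355 = 12889.0695
V = 12889.0695 / 75
V = 171.85426 L, rounded to 4 dp:

171.8543 L


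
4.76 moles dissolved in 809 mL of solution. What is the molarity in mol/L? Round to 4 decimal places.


Convert volume to liters: V_L = V_mL / 1000.
V_L = 809 / 1000 = 0.809 L
M = n / V_L = 4.76 / 0.809
M = 5.88380717 mol/L, rounded to 4 dp:

5.8838 mol/L


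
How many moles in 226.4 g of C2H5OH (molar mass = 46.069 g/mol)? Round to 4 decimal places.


n = mass / M
n = 226.4 / 46.069
n = 4.91436758 mol, rounded to 4 dp:

4.9144 mol


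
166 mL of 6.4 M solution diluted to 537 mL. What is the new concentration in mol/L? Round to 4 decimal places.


Dilution: M1*V1 = M2*V2, solve for M2.
M2 = M1*V1 / V2
M2 = 6.4 * 166 / 537
M2 = 1062.4 / 537
M2 = 1.97839851 mol/L, rounded to 4 dp:

1.9784 mol/L


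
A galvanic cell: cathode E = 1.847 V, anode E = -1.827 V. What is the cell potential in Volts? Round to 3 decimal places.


Standard cell potential: E_cell = E_cathode - E_anode.
E_cell = 1.847 - (-1.827)
E_cell = 3.674 V, rounded to 3 dp:

3.674 V


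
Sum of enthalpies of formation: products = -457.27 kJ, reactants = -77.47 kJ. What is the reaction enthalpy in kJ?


dH_rxn = sum(dH_f products) - sum(dH_f reactants)
dH_rxn = -457.27 - (-77.47)
dH_rxn = -379.8 kJ:

-379.80 kJ


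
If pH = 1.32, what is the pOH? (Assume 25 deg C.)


At 25 deg C, pH + pOH = 14.
pOH = 14 - pH = 14 - 1.32
pOH = 12.68:

12.68


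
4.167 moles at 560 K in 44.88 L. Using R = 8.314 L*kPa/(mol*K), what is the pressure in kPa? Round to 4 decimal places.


PV = nRT, solve for P = nRT / V.
nRT = 4.167 * 8.314 * 560 = 19400.8853
P = 19400.8853 / 44.88
P = 432.28354055 kPa, rounded to 4 dp:

432.2835 kPa


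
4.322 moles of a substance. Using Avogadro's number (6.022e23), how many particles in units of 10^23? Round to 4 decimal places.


N = n * NA, then divide by 1e23 for the requested units.
N / 1e23 = n * 6.022
N / 1e23 = 4.322 * 6.022
N / 1e23 = 26.027084, rounded to 4 dp:

26.0271


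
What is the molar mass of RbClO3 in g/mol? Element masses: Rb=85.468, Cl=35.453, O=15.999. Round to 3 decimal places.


M = sum(count * atomic_mass) over atoms.
M = 1*85.468 + 1*35.453 + 3*15.999
M = 85.468 + 35.453 + 47.997
M = 168.918 g/mol, rounded to 3 dp:

168.918 g/mol


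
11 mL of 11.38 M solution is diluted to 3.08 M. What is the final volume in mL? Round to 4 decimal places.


Dilution: M1*V1 = M2*V2, solve for V2.
V2 = M1*V1 / M2
V2 = 11.38 * 11 / 3.08
V2 = 125.18 / 3.08
V2 = 40.64285714 mL, rounded to 4 dp:

40.6429 mL


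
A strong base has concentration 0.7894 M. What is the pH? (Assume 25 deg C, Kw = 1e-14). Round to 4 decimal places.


A strong base dissociates completely, so [OH-] equals the given concentration.
pOH = -log10([OH-]) = -log10(0.7894) = 0.102703
pH = 14 - pOH = 14 - 0.102703
pH = 13.897297, rounded to 4 dp:

13.8973


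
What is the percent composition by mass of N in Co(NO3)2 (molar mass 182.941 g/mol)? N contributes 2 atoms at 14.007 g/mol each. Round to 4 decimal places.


pct = 100 * (n_elem * M_elem) / M_total
mass_contribution = 2 * 14.007 = 28.014 g/mol
pct = 100 * 28.014 / 182.941
pct = 15.31313374 %, rounded to 4 dp:

15.3131 %


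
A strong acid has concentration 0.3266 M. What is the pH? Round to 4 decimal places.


A strong acid dissociates completely, so [H+] equals the given concentration.
pH = -log10([H+]) = -log10(0.3266)
pH = 0.48598382, rounded to 4 dp:

0.4860


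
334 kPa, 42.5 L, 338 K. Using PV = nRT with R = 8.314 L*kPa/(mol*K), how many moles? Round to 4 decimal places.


PV = nRT, solve for n = PV / (RT).
PV = 334 * 42.5 = 14195.0
RT = 8.314 * 338 = 2810.132
n = 14195.0 / 2810.132
n = 5.05136414 mol, rounded to 4 dp:

5.0514 mol


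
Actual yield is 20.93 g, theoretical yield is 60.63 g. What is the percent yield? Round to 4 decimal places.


% yield = 100 * actual / theoretical
% yield = 100 * 20.93 / 60.63
% yield = 34.52086426 %, rounded to 4 dp:

34.5209 %


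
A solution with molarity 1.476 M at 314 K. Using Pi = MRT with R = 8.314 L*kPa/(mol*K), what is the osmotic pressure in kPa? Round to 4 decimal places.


Osmotic pressure (van't Hoff): Pi = M*R*T.
RT = 8.314 * 314 = 2610.596
Pi = 1.476 * 2610.596
Pi = 3853.239696 kPa, rounded to 4 dp:

3853.2397 kPa


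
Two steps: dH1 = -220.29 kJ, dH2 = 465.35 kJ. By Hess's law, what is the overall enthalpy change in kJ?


Hess's law: enthalpy is a state function, so add the step enthalpies.
dH_total = dH1 + dH2 = -220.29 + (465.35)
dH_total = 245.06 kJ:

245.06 kJ


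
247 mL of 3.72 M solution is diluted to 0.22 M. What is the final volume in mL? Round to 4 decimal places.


Dilution: M1*V1 = M2*V2, solve for V2.
V2 = M1*V1 / M2
V2 = 3.72 * 247 / 0.22
V2 = 918.84 / 0.22
V2 = 4176.54545455 mL, rounded to 4 dp:

4176.5455 mL


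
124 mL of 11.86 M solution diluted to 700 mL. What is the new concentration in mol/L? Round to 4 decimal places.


Dilution: M1*V1 = M2*V2, solve for M2.
M2 = M1*V1 / V2
M2 = 11.86 * 124 / 700
M2 = 1470.64 / 700
M2 = 2.10091429 mol/L, rounded to 4 dp:

2.1009 mol/L


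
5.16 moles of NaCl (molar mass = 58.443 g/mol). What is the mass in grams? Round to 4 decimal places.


mass = n * M
mass = 5.16 * 58.443
mass = 301.56588 g, rounded to 4 dp:

301.5659 g


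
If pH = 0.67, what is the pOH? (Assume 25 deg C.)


At 25 deg C, pH + pOH = 14.
pOH = 14 - pH = 14 - 0.67
pOH = 13.33:

13.33


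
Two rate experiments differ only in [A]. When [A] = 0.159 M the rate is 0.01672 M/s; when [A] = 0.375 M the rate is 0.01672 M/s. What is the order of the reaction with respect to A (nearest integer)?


Rate is proportional to [A]^n, so rate2/rate1 = ([A]2/[A]1)^n. Take logs to solve for n.
rate2/rate1 = 0.01672 / 0.01672 = 1.0
[A]2/[A]1 = 0.375 / 0.159 = 2.3585
n = ln(1.0) / ln(2.3585) = 0.0
Nearest integer order:

0
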